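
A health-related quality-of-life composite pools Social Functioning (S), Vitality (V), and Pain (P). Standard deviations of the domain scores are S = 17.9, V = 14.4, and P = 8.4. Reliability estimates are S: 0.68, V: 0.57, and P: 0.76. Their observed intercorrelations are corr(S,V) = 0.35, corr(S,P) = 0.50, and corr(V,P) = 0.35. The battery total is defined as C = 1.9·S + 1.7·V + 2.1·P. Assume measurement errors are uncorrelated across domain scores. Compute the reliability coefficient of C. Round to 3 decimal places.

0.802

Var(C) = 1.9²·17.9² + 1.7²·14.4² + 2.1²·8.4² + 2·[3.23·17.9·14.4·0.35 + 3.99·17.9·8.4·0.50 + 3.57·14.4·8.4·0.35] = 2067.12 + 1485.01 = 3552.13.
Under uncorrelated errors the observed covariances equal the true-score covariances, so only the own-variance terms attenuate.
True-score variance = [1.9²·17.9²·0.68 + 1.7²·14.4²·0.57 + 2.1²·8.4²·0.76] + 1485.01 = 1364.62 + 1485.01 = 2849.63.
Reliability = 2849.63 / 3552.13 = 0.802.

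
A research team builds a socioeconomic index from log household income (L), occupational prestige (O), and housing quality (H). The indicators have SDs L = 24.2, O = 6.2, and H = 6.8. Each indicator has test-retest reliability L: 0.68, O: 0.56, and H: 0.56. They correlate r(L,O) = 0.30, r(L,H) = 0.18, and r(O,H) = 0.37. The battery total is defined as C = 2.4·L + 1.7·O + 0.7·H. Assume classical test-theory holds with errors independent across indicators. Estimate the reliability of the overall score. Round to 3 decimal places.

0.716

Var(C) = 2.4²·24.2² + 1.7²·6.2² + 0.7²·6.8² + 2·[4.08·24.2·6.2·0.30 + 1.68·24.2·6.8·0.18 + 1.19·6.2·6.8·0.37] = 3507.04 + 503.95 = 4010.99.
Because errors are independent across components, Cov(Tᵢ,Tⱼ) = Cov(Xᵢ,Xⱼ); the off-diagonal part of the true-score variance is the same as above.
True-score variance = [2.4²·24.2²·0.68 + 1.7²·6.2²·0.56 + 0.7²·6.8²·0.56] + 503.95 = 2368.73 + 503.95 = 2872.68.
Reliability = 2872.68 / 4010.99 = 0.716.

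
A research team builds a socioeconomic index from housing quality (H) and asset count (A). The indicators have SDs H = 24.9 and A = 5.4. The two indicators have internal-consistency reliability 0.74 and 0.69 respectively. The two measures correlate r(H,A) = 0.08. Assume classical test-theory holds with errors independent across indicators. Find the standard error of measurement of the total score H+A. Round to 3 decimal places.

13.048

Var(total) = 649.17 + 21.5136 = 670.684.
True-score variance = 478.928 + 21.5136 = 500.441, so reliability = 0.7462.
Error variance = 670.684 − 500.441 = 170.242; SEM = √170.242 = 13.048.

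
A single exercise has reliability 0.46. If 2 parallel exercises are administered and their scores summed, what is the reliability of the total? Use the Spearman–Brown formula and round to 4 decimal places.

0.6301

ρ_k = kρ / (1 + (k−1)ρ) = 2·0.46 / (1 + 1·0.46) = 0.920 / 1.460 = 0.6301.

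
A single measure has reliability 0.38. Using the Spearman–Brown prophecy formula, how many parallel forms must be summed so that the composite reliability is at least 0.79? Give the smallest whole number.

7

k ≥ ρ*(1−ρ₁)/(ρ₁(1−ρ*)) = 0.79·0.62 / (0.38·0.21) = 6.138.
Smallest integer k = 7.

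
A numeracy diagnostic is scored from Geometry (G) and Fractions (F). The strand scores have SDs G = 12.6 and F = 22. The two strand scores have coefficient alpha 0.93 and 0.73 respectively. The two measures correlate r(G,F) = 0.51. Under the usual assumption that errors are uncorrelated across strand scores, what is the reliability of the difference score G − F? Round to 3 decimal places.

Var(G−F) = 12.6² + 22² − 2·12.6·22·0.51 = 642.76 − 282.744 = 360.016.
Because errors are independent across components, Cov(Tᵢ,Tⱼ) = Cov(Xᵢ,Xⱼ); the off-diagonal part of the true-score variance is the same as above.
True-score variance = [12.6²·0.93 + 22²·0.73] − 282.744 = 500.967 − 282.744 = 218.223.
Reliability = 218.223 / 360.016 = 0.606.

0.606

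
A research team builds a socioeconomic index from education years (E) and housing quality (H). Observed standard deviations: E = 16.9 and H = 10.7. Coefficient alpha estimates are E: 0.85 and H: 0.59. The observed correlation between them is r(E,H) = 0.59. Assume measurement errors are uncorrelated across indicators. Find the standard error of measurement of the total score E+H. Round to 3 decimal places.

9.475

Var(total) = 400.1 + 213.379 = 613.479.
True-score variance = 310.318 + 213.379 = 523.697, so reliability = 0.8537.
Error variance = 613.479 − 523.697 = 89.7824; SEM = √89.7824 = 9.475.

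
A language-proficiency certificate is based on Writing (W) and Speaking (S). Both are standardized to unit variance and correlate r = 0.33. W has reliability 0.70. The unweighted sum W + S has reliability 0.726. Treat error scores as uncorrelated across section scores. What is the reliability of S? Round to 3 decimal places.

Var(W+S) = 2 + 2·0.33 = 2.660.
True-score variance = ρ_W + ρ_S + 2·0.33, so 0.726 = (0.70 + ρ_S + 0.66) / 2.660.
ρ_S = 0.726·2.660 − 0.70 − 0.66 = 0.571.

0.571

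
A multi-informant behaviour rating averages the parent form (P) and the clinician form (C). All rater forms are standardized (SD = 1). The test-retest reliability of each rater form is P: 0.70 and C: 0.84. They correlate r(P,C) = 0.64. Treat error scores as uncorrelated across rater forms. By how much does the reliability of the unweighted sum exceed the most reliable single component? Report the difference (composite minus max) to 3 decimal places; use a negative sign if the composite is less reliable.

0.020

Var(sum) = 2 + 1.28 = 3.28; true-score variance = 1.54 + 1.28 = 2.82; composite reliability = 0.8598.
Max component reliability = 0.8400.
Difference = 0.8598 − 0.8400 = 0.020.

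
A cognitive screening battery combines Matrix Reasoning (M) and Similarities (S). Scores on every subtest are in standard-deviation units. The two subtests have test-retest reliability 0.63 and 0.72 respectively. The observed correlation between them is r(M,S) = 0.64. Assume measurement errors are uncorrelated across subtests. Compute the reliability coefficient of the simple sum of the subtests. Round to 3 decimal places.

0.802

Var(M+S) = 2 + 2·[0.64] = 2 + 1.28 = 3.28.
Because errors are independent across components, Cov(Tᵢ,Tⱼ) = Cov(Xᵢ,Xⱼ); the off-diagonal part of the true-score variance is the same as above.
True-score variance = [0.63 + 0.72] + 1.28 = 1.35 + 1.28 = 2.63.
Reliability = 2.63 / 3.28 = 0.802.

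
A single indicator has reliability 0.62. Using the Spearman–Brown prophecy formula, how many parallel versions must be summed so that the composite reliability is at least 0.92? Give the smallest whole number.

8

k ≥ ρ*(1−ρ₁)/(ρ₁(1−ρ*)) = 0.92·0.38 / (0.62·0.08) = 7.048.
Smallest integer k = 8.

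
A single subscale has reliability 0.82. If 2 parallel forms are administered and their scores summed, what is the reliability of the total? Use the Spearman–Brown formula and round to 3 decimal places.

ρ_k = kρ / (1 + (k−1)ρ) = 2·0.82 / (1 + 1·0.82) = 1.640 / 1.820 = 0.901.

0.901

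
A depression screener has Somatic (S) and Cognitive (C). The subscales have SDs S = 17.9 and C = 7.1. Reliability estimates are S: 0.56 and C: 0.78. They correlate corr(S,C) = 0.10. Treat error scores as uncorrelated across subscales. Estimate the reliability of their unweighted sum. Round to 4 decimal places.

0.6162

Var(S+C) = 17.9² + 7.1² + 2·[17.9·7.1·0.10] = 370.82 + 25.418 = 396.238.
Because errors are independent across components, Cov(Tᵢ,Tⱼ) = Cov(Xᵢ,Xⱼ); the off-diagonal part of the true-score variance is the same as above.
True-score variance = [17.9²·0.56 + 7.1²·0.78] + 25.418 = 218.749 + 25.418 = 244.167.
Reliability = 244.167 / 396.238 = 0.6162.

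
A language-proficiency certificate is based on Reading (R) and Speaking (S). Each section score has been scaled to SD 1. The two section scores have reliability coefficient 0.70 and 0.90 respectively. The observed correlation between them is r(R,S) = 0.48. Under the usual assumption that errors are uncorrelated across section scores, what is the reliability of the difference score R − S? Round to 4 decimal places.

0.6154

Var(R−S) = 1 + 1 − 2·0.48 = 2 − 0.96 = 1.04.
Under uncorrelated errors the observed covariances equal the true-score covariances, so only the own-variance terms attenuate.
True-score variance = [0.70 + 0.90] − 0.96 = 1.6 − 0.96 = 0.64.
Reliability = 0.64 / 1.04 = 0.6154.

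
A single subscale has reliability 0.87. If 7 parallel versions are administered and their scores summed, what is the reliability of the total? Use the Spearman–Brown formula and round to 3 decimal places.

0.979

ρ_k = kρ / (1 + (k−1)ρ) = 7·0.87 / (1 + 6·0.87) = 6.090 / 6.220 = 0.979.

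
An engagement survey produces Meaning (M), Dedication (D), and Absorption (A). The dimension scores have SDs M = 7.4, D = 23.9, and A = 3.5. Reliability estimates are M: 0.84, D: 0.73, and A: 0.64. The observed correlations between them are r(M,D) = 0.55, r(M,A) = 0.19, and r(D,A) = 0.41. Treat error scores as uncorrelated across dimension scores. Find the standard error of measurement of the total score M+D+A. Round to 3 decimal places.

12.938

Var(total) = 638.22 + 272.981 = 911.201.
True-score variance = 470.822 + 272.981 = 743.803, so reliability = 0.8163.
Error variance = 911.201 − 743.803 = 167.398; SEM = √167.398 = 12.938.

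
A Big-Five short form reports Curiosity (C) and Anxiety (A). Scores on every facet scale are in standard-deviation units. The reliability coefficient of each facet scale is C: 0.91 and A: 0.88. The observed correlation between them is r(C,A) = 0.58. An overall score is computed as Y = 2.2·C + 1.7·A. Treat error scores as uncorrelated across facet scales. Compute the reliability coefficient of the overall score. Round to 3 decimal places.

0.935

Var(Y) = 2.2² + 1.7² + 2·[3.74·0.58] = 7.73 + 4.3384 = 12.0684.
Because errors are independent across components, Cov(Tᵢ,Tⱼ) = Cov(Xᵢ,Xⱼ); the off-diagonal part of the true-score variance is the same as above.
True-score variance = [2.2²·0.91 + 1.7²·0.88] + 4.3384 = 6.9476 + 4.3384 = 11.286.
Reliability = 11.286 / 12.0684 = 0.935.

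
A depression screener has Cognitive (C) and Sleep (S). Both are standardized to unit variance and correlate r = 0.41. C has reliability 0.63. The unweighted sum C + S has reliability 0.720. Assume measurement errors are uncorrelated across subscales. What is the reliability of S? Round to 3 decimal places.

Var(C+S) = 2 + 2·0.41 = 2.820.
True-score variance = ρ_C + ρ_S + 2·0.41, so 0.720 = (0.63 + ρ_S + 0.82) / 2.820.
ρ_S = 0.720·2.820 − 0.63 − 0.82 = 0.580.

0.580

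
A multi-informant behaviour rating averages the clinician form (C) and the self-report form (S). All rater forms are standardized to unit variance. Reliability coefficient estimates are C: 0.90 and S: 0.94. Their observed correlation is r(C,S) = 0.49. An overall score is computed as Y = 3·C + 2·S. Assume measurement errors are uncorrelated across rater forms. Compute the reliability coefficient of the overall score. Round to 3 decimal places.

0.940

Var(Y) = 3² + 2² + 2·[6·0.49] = 13 + 5.88 = 18.88.
Under uncorrelated errors the observed covariances equal the true-score covariances, so only the own-variance terms attenuate.
True-score variance = [3²·0.90 + 2²·0.94] + 5.88 = 11.86 + 5.88 = 17.74.
Reliability = 17.74 / 18.88 = 0.940.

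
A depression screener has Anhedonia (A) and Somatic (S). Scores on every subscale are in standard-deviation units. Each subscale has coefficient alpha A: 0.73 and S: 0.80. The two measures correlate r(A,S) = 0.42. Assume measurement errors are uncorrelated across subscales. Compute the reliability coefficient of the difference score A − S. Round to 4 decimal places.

Var(A−S) = 1 + 1 − 2·0.42 = 2 − 0.84 = 1.16.
With uncorrelated errors the cross-covariances are all true-score covariance, so they carry over unchanged; only the diagonal terms shrink to ρᵢσᵢ².
True-score variance = [0.73 + 0.80] − 0.84 = 1.53 − 0.84 = 0.69.
Reliability = 0.69 / 1.16 = 0.5948.

0.5948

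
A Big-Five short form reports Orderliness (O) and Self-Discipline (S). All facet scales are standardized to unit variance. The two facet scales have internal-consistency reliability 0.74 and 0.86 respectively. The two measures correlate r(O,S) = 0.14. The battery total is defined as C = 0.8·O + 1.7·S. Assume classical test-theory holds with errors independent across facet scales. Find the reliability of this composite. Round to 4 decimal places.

Var(C) = 0.8² + 1.7² + 2·[1.36·0.14] = 3.53 + 0.3808 = 3.9108.
With uncorrelated errors the cross-covariances are all true-score covariance, so they carry over unchanged; only the diagonal terms shrink to ρᵢσᵢ².
True-score variance = [0.8²·0.74 + 1.7²·0.86] + 0.3808 = 2.959 + 0.3808 = 3.3398.
Reliability = 3.3398 / 3.9108 = 0.8540.

0.8540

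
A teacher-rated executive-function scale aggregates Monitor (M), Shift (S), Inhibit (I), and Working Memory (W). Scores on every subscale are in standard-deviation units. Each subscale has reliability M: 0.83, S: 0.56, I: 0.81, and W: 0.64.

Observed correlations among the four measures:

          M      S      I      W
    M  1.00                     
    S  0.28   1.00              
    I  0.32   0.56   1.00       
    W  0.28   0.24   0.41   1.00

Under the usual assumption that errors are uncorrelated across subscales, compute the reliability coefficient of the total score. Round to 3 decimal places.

0.858

Var(M+S+I+W) = 4 + 2·[0.28 + 0.32 + 0.28 + 0.56 + 0.24 + 0.41] = 4 + 4.18 = 8.18.
Under uncorrelated errors the observed covariances equal the true-score covariances, so only the own-variance terms attenuate.
True-score variance = [0.83 + 0.56 + 0.81 + 0.64] + 4.18 = 2.84 + 4.18 = 7.02.
Reliability = 7.02 / 8.18 = 0.858.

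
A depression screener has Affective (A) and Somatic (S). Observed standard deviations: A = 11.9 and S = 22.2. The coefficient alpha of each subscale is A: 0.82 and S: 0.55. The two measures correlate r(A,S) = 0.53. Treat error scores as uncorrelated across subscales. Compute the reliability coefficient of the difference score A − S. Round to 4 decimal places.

Var(A−S) = 11.9² + 22.2² − 2·11.9·22.2·0.53 = 634.45 − 280.031 = 354.419.
Under uncorrelated errors the observed covariances equal the true-score covariances, so only the own-variance terms attenuate.
True-score variance = [11.9²·0.82 + 22.2²·0.55] − 280.031 = 387.182 − 280.031 = 107.151.
Reliability = 107.151 / 354.419 = 0.3023.

0.3023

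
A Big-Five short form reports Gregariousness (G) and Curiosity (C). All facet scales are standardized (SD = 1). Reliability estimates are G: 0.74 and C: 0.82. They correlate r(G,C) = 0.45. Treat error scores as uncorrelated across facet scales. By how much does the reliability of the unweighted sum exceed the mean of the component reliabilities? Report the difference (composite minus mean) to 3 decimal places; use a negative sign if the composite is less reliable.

Var(sum) = 2 + 0.9 = 2.9; true-score variance = 1.56 + 0.9 = 2.46; composite reliability = 0.8483.
Mean component reliability = 0.7800.
Difference = 0.8483 − 0.7800 = 0.068.

0.068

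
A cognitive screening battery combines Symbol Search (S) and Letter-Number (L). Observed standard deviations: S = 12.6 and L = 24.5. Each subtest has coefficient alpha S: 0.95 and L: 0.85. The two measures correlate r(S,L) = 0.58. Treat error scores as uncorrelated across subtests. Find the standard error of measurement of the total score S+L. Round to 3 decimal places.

9.898

Var(total) = 759.01 + 358.092 = 1117.1.
True-score variance = 661.034 + 358.092 = 1019.13, so reliability = 0.9123.
Error variance = 1117.1 − 1019.13 = 97.9755; SEM = √97.9755 = 9.898.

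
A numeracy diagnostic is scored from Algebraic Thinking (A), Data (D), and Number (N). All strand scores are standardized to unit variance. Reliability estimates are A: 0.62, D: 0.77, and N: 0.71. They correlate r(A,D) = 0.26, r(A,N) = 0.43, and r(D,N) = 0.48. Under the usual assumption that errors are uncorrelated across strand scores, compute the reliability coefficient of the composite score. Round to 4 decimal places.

Var(A+D+N) = 3 + 2·[0.26 + 0.43 + 0.48] = 3 + 2.34 = 5.34.
Because errors are independent across components, Cov(Tᵢ,Tⱼ) = Cov(Xᵢ,Xⱼ); the off-diagonal part of the true-score variance is the same as above.
True-score variance = [0.62 + 0.77 + 0.71] + 2.34 = 2.1 + 2.34 = 4.44.
Reliability = 4.44 / 5.34 = 0.8315.

0.8315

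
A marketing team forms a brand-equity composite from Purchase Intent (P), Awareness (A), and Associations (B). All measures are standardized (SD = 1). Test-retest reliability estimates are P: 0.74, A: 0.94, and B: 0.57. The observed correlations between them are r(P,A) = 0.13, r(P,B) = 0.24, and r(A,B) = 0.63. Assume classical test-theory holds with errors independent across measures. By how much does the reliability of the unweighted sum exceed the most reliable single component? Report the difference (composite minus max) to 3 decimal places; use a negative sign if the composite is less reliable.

Var(sum) = 3 + 2 = 5; true-score variance = 2.25 + 2 = 4.25; composite reliability = 0.8500.
Max component reliability = 0.9400.
Difference = 0.8500 − 0.9400 = -0.090.

-0.090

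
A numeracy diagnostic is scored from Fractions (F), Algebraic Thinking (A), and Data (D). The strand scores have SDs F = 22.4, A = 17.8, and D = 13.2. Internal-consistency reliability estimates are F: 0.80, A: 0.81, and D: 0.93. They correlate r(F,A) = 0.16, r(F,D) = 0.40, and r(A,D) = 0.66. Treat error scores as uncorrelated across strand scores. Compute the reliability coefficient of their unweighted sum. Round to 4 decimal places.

0.8964

Var(F+A+D) = 22.4² + 17.8² + 13.2² + 2·[22.4·17.8·0.16 + 22.4·13.2·0.40 + 17.8·13.2·0.66] = 992.84 + 674.282 = 1667.12.
Because errors are independent across components, Cov(Tᵢ,Tⱼ) = Cov(Xᵢ,Xⱼ); the off-diagonal part of the true-score variance is the same as above.
True-score variance = [22.4²·0.80 + 17.8²·0.81 + 13.2²·0.93] + 674.282 = 820.092 + 674.282 = 1494.37.
Reliability = 1494.37 / 1667.12 = 0.8964.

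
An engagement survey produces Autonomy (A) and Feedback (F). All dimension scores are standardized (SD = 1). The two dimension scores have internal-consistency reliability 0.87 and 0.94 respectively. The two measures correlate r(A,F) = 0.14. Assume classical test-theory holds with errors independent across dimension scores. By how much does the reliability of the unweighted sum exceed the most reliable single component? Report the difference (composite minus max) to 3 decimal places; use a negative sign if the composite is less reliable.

Var(sum) = 2 + 0.28 = 2.28; true-score variance = 1.81 + 0.28 = 2.09; composite reliability = 0.9167.
Max component reliability = 0.9400.
Difference = 0.9167 − 0.9400 = -0.023.

-0.023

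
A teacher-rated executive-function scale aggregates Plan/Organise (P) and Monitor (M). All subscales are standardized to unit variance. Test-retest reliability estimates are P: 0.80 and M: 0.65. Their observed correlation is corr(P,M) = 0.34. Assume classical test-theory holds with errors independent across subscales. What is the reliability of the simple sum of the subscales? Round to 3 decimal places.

Var(P+M) = 2 + 2·[0.34] = 2 + 0.68 = 2.68.
Under uncorrelated errors the observed covariances equal the true-score covariances, so only the own-variance terms attenuate.
True-score variance = [0.80 + 0.65] + 0.68 = 1.45 + 0.68 = 2.13.
Reliability = 2.13 / 2.68 = 0.795.

0.795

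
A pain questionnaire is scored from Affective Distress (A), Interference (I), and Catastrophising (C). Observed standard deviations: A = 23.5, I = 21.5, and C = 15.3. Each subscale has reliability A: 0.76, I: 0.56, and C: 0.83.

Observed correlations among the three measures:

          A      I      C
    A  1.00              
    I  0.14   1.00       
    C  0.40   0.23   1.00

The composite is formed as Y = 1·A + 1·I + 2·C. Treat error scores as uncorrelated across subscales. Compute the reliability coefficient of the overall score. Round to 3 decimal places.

Var(Y) = 23.5² + 21.5² + 2²·15.3² + 2·[23.5·21.5·0.14 + 2·23.5·15.3·0.40 + 2·21.5·15.3·0.23] = 1950.86 + 1019.38 = 2970.24.
Under uncorrelated errors the observed covariances equal the true-score covariances, so only the own-variance terms attenuate.
True-score variance = [23.5²·0.76 + 21.5²·0.56 + 2²·15.3²·0.83] + 1019.38 = 1455.75 + 1019.38 = 2475.13.
Reliability = 2475.13 / 2970.24 = 0.833.

0.833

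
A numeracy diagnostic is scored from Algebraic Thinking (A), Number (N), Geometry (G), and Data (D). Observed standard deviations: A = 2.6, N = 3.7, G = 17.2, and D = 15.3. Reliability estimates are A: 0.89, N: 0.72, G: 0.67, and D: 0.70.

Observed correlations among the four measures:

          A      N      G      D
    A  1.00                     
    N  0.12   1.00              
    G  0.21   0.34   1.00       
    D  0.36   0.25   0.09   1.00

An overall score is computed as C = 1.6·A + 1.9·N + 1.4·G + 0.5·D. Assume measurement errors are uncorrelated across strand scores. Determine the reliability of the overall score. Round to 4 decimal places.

0.7641

Var(C) = 1.6²·2.6² + 1.9²·3.7² + 1.4²·17.2² + 0.5²·15.3² + 2·[3.04·2.6·3.7·0.12 + 2.24·2.6·17.2·0.21 + 0.8·2.6·15.3·0.36 + 2.66·3.7·17.2·0.34 + 0.95·3.7·15.3·0.25 + 0.7·17.2·15.3·0.09] = 705.095 + 247.165 = 952.26.
Because errors are independent across components, Cov(Tᵢ,Tⱼ) = Cov(Xᵢ,Xⱼ); the off-diagonal part of the true-score variance is the same as above.
True-score variance = [1.6²·2.6²·0.89 + 1.9²·3.7²·0.72 + 1.4²·17.2²·0.67 + 0.5²·15.3²·0.70] + 247.165 = 480.448 + 247.165 = 727.612.
Reliability = 727.612 / 952.26 = 0.7641.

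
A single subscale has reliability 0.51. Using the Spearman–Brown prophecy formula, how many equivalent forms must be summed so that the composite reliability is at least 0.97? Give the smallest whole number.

32

k ≥ ρ*(1−ρ₁)/(ρ₁(1−ρ*)) = 0.97·0.49 / (0.51·0.03) = 31.065.
Smallest integer k = 32.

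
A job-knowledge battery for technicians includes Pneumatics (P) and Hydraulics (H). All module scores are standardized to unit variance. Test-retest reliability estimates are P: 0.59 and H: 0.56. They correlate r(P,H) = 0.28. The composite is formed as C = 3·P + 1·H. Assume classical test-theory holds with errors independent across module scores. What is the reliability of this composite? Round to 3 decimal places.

Var(C) = 3² + 1 + 2·[3·0.28] = 10 + 1.68 = 11.68.
Under uncorrelated errors the observed covariances equal the true-score covariances, so only the own-variance terms attenuate.
True-score variance = [3²·0.59 + 0.56] + 1.68 = 5.87 + 1.68 = 7.55.
Reliability = 7.55 / 11.68 = 0.646.

0.646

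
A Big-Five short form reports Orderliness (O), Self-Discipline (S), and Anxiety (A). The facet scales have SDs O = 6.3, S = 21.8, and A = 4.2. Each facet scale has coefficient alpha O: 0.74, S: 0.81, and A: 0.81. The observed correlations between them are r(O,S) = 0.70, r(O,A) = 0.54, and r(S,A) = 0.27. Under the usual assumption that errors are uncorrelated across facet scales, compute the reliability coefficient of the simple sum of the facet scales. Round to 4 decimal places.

Var(O+S+A) = 6.3² + 21.8² + 4.2² + 2·[6.3·21.8·0.70 + 6.3·4.2·0.54 + 21.8·4.2·0.27] = 532.57 + 270.295 = 802.865.
Because errors are independent across components, Cov(Tᵢ,Tⱼ) = Cov(Xᵢ,Xⱼ); the off-diagonal part of the true-score variance is the same as above.
True-score variance = [6.3²·0.74 + 21.8²·0.81 + 4.2²·0.81] + 270.295 = 428.603 + 270.295 = 698.899.
Reliability = 698.899 / 802.865 = 0.8705.

0.8705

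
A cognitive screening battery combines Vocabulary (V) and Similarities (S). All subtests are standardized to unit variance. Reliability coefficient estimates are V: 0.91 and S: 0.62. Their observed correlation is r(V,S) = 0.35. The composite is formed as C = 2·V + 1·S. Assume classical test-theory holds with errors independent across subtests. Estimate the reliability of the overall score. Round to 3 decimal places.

Var(C) = 2² + 1 + 2·[2·0.35] = 5 + 1.4 = 6.4.
With uncorrelated errors the cross-covariances are all true-score covariance, so they carry over unchanged; only the diagonal terms shrink to ρᵢσᵢ².
True-score variance = [2²·0.91 + 0.62] + 1.4 = 4.26 + 1.4 = 5.66.
Reliability = 5.66 / 6.4 = 0.884.

0.884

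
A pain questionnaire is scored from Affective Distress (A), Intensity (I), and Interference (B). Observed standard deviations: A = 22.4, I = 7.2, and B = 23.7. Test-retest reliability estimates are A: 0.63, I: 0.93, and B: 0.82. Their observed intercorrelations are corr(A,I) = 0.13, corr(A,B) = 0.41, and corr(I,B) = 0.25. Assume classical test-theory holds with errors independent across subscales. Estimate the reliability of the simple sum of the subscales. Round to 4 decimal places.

0.8269

Var(A+I+B) = 22.4² + 7.2² + 23.7² + 2·[22.4·7.2·0.13 + 22.4·23.7·0.41 + 7.2·23.7·0.25] = 1115.29 + 562.574 = 1677.86.
Under uncorrelated errors the observed covariances equal the true-score covariances, so only the own-variance terms attenuate.
True-score variance = [22.4²·0.63 + 7.2²·0.93 + 23.7²·0.82] + 562.574 = 824.906 + 562.574 = 1387.48.
Reliability = 1387.48 / 1677.86 = 0.8269.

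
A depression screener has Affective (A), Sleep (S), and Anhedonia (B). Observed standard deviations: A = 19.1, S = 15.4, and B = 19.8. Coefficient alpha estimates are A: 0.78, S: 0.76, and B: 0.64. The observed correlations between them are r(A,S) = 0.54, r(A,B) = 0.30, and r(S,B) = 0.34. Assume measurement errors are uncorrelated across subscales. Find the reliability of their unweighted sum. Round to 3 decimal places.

Var(A+S+B) = 19.1² + 15.4² + 19.8² + 2·[19.1·15.4·0.54 + 19.1·19.8·0.30 + 15.4·19.8·0.34] = 994.01 + 751.925 = 1745.93.
Because errors are independent across components, Cov(Tᵢ,Tⱼ) = Cov(Xᵢ,Xⱼ); the off-diagonal part of the true-score variance is the same as above.
True-score variance = [19.1²·0.78 + 15.4²·0.76 + 19.8²·0.64] + 751.925 = 715.699 + 751.925 = 1467.62.
Reliability = 1467.62 / 1745.93 = 0.841.

0.841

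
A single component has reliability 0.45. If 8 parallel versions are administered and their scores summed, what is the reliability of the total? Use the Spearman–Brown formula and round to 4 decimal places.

ρ_k = kρ / (1 + (k−1)ρ) = 8·0.45 / (1 + 7·0.45) = 3.600 / 4.150 = 0.8675.

0.8675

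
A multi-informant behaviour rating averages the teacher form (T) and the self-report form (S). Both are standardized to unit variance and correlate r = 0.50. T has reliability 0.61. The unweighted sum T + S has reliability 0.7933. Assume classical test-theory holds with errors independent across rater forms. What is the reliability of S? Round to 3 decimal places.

0.770

Var(T+S) = 2 + 2·0.50 = 3.000.
True-score variance = ρ_T + ρ_S + 2·0.50, so 0.7933 = (0.61 + ρ_S + 1.00) / 3.000.
ρ_S = 0.7933·3.000 − 0.61 − 1.00 = 0.770.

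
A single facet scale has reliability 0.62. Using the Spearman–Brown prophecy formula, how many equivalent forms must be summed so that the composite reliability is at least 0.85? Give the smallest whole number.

4

k ≥ ρ*(1−ρ₁)/(ρ₁(1−ρ*)) = 0.85·0.38 / (0.62·0.15) = 3.473.
Smallest integer k = 4.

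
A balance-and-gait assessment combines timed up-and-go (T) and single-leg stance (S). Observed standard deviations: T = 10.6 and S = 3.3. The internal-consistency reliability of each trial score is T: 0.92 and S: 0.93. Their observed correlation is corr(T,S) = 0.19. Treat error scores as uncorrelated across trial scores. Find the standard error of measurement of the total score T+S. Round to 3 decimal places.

Var(total) = 123.25 + 13.2924 = 136.542.
True-score variance = 113.499 + 13.2924 = 126.791, so reliability = 0.9286.
Error variance = 136.542 − 126.791 = 9.7511; SEM = √9.7511 = 3.123.

3.123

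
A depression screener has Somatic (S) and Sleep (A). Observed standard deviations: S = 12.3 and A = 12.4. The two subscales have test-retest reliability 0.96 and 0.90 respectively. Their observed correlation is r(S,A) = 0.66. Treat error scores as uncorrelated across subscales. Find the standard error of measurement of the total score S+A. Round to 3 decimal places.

4.629

Var(total) = 305.05 + 201.326 = 506.376.
True-score variance = 283.622 + 201.326 = 484.949, so reliability = 0.9577.
Error variance = 506.376 − 484.949 = 21.4276; SEM = √21.4276 = 4.629.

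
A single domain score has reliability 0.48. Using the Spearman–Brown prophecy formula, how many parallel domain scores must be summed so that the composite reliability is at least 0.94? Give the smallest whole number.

17

k ≥ ρ*(1−ρ₁)/(ρ₁(1−ρ*)) = 0.94·0.52 / (0.48·0.06) = 16.972.
Smallest integer k = 17.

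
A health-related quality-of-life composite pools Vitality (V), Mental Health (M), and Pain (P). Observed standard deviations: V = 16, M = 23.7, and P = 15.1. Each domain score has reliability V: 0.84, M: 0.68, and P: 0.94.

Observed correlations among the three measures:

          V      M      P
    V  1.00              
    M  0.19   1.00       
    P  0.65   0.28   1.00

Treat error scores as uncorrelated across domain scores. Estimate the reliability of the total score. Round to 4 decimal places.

0.8625

Var(V+M+P) = 16² + 23.7² + 15.1² + 2·[16·23.7·0.19 + 16·15.1·0.65 + 23.7·15.1·0.28] = 1045.7 + 658.583 = 1704.28.
Because errors are independent across components, Cov(Tᵢ,Tⱼ) = Cov(Xᵢ,Xⱼ); the off-diagonal part of the true-score variance is the same as above.
True-score variance = [16²·0.84 + 23.7²·0.68 + 15.1²·0.94] + 658.583 = 811.319 + 658.583 = 1469.9.
Reliability = 1469.9 / 1704.28 = 0.8625.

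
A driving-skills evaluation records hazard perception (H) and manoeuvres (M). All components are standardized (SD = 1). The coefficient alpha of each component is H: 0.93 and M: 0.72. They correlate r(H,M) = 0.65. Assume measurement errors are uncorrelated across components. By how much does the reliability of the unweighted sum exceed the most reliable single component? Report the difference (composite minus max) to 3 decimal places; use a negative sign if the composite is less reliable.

-0.036

Var(sum) = 2 + 1.3 = 3.3; true-score variance = 1.65 + 1.3 = 2.95; composite reliability = 0.8939.
Max component reliability = 0.9300.
Difference = 0.8939 − 0.9300 = -0.036.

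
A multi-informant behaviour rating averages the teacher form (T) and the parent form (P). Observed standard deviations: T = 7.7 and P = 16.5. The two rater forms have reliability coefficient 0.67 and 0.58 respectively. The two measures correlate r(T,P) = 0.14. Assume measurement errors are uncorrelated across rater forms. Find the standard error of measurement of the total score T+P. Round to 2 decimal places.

Var(total) = 331.54 + 35.574 = 367.114.
True-score variance = 197.629 + 35.574 = 233.203, so reliability = 0.6352.
Error variance = 367.114 − 233.203 = 133.911; SEM = √133.911 = 11.57.

11.57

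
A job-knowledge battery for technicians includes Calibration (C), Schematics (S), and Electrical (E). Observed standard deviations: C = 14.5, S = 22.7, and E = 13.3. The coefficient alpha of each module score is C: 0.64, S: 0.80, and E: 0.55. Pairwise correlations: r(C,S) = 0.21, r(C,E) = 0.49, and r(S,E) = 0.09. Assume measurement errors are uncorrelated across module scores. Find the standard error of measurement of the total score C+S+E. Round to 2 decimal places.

16.07

Var(total) = 902.43 + 381.58 = 1284.01.
True-score variance = 644.082 + 381.58 = 1025.66, so reliability = 0.7988.
Error variance = 1284.01 − 1025.66 = 258.348; SEM = √258.348 = 16.07.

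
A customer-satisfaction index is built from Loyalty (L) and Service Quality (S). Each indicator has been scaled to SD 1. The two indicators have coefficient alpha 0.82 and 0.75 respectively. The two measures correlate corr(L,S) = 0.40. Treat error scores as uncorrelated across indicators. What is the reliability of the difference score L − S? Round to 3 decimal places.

Var(L−S) = 1 + 1 − 2·0.40 = 2 − 0.8 = 1.2.
Under uncorrelated errors the observed covariances equal the true-score covariances, so only the own-variance terms attenuate.
True-score variance = [0.82 + 0.75] − 0.8 = 1.57 − 0.8 = 0.77.
Reliability = 0.77 / 1.2 = 0.642.

0.642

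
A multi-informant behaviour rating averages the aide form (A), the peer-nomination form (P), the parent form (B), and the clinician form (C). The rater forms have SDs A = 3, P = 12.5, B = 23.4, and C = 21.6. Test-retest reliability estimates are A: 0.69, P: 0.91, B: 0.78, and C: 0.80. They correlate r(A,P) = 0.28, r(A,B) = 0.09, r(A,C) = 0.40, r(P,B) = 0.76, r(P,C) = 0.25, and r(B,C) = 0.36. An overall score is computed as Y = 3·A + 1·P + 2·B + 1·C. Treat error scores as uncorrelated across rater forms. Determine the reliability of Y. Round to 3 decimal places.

Var(Y) = 3²·3² + 12.5² + 2²·23.4² + 21.6² + 2·[3·3·12.5·0.28 + 6·3·23.4·0.09 + 3·3·21.6·0.40 + 2·12.5·23.4·0.76 + 12.5·21.6·0.25 + 2·23.4·21.6·0.36] = 2894.05 + 2046.37 = 4940.42.
Under uncorrelated errors the observed covariances equal the true-score covariances, so only the own-variance terms attenuate.
True-score variance = [3²·3²·0.69 + 12.5²·0.91 + 2²·23.4²·0.78 + 21.6²·0.80] + 2046.37 = 2279.71 + 2046.37 = 4326.08.
Reliability = 4326.08 / 4940.42 = 0.876.

0.876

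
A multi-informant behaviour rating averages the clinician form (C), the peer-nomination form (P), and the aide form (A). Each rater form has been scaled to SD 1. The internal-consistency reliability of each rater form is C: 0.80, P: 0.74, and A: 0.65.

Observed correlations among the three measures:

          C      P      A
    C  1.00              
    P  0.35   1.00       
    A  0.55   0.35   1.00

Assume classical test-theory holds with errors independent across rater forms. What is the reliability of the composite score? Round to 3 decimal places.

Var(C+P+A) = 3 + 2·[0.35 + 0.55 + 0.35] = 3 + 2.5 = 5.5.
Because errors are independent across components, Cov(Tᵢ,Tⱼ) = Cov(Xᵢ,Xⱼ); the off-diagonal part of the true-score variance is the same as above.
True-score variance = [0.80 + 0.74 + 0.65] + 2.5 = 2.19 + 2.5 = 4.69.
Reliability = 4.69 / 5.5 = 0.853.

0.853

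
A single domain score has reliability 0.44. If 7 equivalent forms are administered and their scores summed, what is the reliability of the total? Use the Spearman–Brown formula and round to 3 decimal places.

0.846

ρ_k = kρ / (1 + (k−1)ρ) = 7·0.44 / (1 + 6·0.44) = 3.080 / 3.640 = 0.846.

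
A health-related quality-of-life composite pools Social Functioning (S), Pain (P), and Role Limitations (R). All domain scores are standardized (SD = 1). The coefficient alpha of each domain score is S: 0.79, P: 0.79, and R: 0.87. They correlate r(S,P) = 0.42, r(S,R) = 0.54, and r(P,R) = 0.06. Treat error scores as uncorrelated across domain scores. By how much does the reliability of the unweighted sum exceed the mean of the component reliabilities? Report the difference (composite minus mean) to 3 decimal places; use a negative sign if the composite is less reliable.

0.074

Var(sum) = 3 + 2.04 = 5.04; true-score variance = 2.45 + 2.04 = 4.49; composite reliability = 0.8909.
Mean component reliability = 0.8167.
Difference = 0.8909 − 0.8167 = 0.074.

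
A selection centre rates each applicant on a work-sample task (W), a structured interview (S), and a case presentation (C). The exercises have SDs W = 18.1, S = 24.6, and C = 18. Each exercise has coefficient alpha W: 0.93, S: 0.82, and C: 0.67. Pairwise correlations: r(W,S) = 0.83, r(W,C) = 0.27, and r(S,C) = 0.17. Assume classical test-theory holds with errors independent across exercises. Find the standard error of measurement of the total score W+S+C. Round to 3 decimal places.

15.453

Var(total) = 1256.77 + 1065.62 = 2322.39.
True-score variance = 1017.99 + 1065.62 = 2083.6, so reliability = 0.8972.
Error variance = 2322.39 − 2083.6 = 238.782; SEM = √238.782 = 15.453.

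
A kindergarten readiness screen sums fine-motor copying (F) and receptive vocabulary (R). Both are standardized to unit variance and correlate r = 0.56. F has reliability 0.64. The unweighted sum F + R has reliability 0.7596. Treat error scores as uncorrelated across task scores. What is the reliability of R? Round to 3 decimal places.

0.610

Var(F+R) = 2 + 2·0.56 = 3.120.
True-score variance = ρ_F + ρ_R + 2·0.56, so 0.7596 = (0.64 + ρ_R + 1.12) / 3.120.
ρ_R = 0.7596·3.120 − 0.64 − 1.12 = 0.610.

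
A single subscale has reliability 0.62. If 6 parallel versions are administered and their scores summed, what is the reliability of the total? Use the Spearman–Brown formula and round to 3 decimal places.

ρ_k = kρ / (1 + (k−1)ρ) = 6·0.62 / (1 + 5·0.62) = 3.720 / 4.100 = 0.907.

0.907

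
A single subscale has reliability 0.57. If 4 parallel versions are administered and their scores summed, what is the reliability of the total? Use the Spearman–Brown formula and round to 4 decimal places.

0.8413

ρ_k = kρ / (1 + (k−1)ρ) = 4·0.57 / (1 + 3·0.57) = 2.280 / 2.710 = 0.8413.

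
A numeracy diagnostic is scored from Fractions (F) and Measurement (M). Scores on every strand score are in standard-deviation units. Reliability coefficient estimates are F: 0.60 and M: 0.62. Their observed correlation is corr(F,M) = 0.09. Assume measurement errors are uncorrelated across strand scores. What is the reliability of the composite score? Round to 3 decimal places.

Var(F+M) = 2 + 2·[0.09] = 2 + 0.18 = 2.18.
Because errors are independent across components, Cov(Tᵢ,Tⱼ) = Cov(Xᵢ,Xⱼ); the off-diagonal part of the true-score variance is the same as above.
True-score variance = [0.60 + 0.62] + 0.18 = 1.22 + 0.18 = 1.4.
Reliability = 1.4 / 2.18 = 0.642.

0.642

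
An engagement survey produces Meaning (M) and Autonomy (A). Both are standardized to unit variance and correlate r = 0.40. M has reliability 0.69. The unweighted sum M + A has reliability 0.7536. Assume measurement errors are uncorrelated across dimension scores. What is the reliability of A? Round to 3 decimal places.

0.620

Var(M+A) = 2 + 2·0.40 = 2.800.
True-score variance = ρ_M + ρ_A + 2·0.40, so 0.7536 = (0.69 + ρ_A + 0.80) / 2.800.
ρ_A = 0.7536·2.800 − 0.69 − 0.80 = 0.620.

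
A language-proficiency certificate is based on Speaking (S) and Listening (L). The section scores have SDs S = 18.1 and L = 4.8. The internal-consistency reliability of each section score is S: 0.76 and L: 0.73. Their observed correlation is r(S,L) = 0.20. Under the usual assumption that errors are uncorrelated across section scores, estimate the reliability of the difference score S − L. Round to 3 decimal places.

Var(S−L) = 18.1² + 4.8² − 2·18.1·4.8·0.20 = 350.65 − 34.752 = 315.898.
Because errors are independent across components, Cov(Tᵢ,Tⱼ) = Cov(Xᵢ,Xⱼ); the off-diagonal part of the true-score variance is the same as above.
True-score variance = [18.1²·0.76 + 4.8²·0.73] − 34.752 = 265.803 − 34.752 = 231.051.
Reliability = 231.051 / 315.898 = 0.731.

0.731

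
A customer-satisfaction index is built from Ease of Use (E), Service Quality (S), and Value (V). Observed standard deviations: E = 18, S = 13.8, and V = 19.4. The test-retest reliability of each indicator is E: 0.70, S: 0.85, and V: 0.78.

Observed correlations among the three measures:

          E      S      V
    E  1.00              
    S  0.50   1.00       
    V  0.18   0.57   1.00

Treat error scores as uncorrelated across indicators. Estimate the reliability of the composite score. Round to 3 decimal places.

0.867

Var(E+S+V) = 18² + 13.8² + 19.4² + 2·[18·13.8·0.50 + 18·19.4·0.18 + 13.8·19.4·0.57] = 890.8 + 679.313 = 1570.11.
With uncorrelated errors the cross-covariances are all true-score covariance, so they carry over unchanged; only the diagonal terms shrink to ρᵢσᵢ².
True-score variance = [18²·0.70 + 13.8²·0.85 + 19.4²·0.78] + 679.313 = 682.235 + 679.313 = 1361.55.
Reliability = 1361.55 / 1570.11 = 0.867.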